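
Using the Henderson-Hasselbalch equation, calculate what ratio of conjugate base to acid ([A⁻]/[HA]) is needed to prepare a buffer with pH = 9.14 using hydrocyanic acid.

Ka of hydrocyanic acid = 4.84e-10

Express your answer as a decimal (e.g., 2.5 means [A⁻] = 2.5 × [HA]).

pKa = -log(4.84e-10) = 9.3152. pH = pKa + log([A⁻]/[HA]), so log([A⁻]/[HA]) = pH − pKa = 9.14 − 9.3152 = -0.1752. [A⁻]/[HA] = 10^(-0.1752) = 0.668

[A⁻]/[HA] = 0.668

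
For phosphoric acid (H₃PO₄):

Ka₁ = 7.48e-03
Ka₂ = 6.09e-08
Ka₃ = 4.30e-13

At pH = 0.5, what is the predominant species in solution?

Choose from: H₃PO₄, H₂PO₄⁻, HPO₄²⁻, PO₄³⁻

pKa₁ = 2.13, pKa₂ = 7.22, pKa₃ = 12.37. For a polyprotic acid the predominant species crosses at each pKa: below pKa_n the protonated form dominates, above it the deprotonated form does. At pH = 0.5, the predominant species is H₃PO₄.

H₃PO₄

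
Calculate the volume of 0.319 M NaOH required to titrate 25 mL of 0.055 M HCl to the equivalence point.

At equivalence: moles acid = moles base. moles HCl = 0.055 × 25/1000 = 0.001375 mol. V_base = moles / 0.319 × 1000 = 4.3 mL.

V_{base} = 4.3 mL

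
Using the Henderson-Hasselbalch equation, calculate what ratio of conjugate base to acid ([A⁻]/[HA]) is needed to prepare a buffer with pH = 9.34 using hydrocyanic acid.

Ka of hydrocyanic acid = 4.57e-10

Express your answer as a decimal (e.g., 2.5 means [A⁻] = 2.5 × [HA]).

pKa = -log(4.57e-10) = 9.3401. pH = pKa + log([A⁻]/[HA]), so log([A⁻]/[HA]) = pH − pKa = 9.34 − 9.3401 = -0.0001. [A⁻]/[HA] = 10^(-0.0001) = 1.00

[A⁻]/[HA] = 1.00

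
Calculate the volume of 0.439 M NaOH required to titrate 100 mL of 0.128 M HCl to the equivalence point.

At equivalence: moles acid = moles base. moles HCl = 0.128 × 100/1000 = 0.0128 mol. V_base = moles / 0.439 × 1000 = 29.2 mL.

V_{base} = 29.2 mL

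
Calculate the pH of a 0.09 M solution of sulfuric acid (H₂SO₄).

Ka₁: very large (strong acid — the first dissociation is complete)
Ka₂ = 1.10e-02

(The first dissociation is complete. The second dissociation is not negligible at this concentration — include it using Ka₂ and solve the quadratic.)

First dissociation is complete: [H⁺]₀ = [HSO₄⁻]₀ = C = 0.09 M. Second dissociation HSO₄⁻ ⇌ H⁺ + SO₄²⁻: let x = [SO₄²⁻]. Ka₂ = (C + x)·x / (C − x) = 1.10e-02 → x² + (C + Ka₂)·x − Ka₂·C = 0 → x² + 0.10100·x − 9.900e-04 = 0. x = (−0.10100 + √(0.10100² + 4 × 9.900e-04)) / 2 = 9.0000e-03 M. [H⁺] = C + x = 0.09 + 9.0000e-03 = 9.9000e-02 M. pH = -log(9.9000e-02) = 1.00.

pH = 1.00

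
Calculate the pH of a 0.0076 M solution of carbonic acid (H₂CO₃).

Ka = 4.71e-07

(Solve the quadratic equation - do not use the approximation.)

x² + Ka×x - Ka×C = 0. Using quadratic formula: [H⁺] = 5.9595e-05

pH = 4.22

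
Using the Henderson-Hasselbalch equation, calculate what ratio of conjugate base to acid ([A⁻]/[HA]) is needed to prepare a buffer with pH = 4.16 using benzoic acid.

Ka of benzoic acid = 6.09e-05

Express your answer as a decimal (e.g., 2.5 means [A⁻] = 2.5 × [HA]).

pKa = -log(6.09e-05) = 4.2154. pH = pKa + log([A⁻]/[HA]), so log([A⁻]/[HA]) = pH − pKa = 4.16 − 4.2154 = -0.0554. [A⁻]/[HA] = 10^(-0.0554) = 0.880

[A⁻]/[HA] = 0.880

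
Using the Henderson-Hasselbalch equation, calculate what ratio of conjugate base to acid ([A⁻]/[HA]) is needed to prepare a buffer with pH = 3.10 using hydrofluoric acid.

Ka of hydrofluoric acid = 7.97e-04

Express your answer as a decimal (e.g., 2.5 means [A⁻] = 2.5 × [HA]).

pKa = -log(7.97e-04) = 3.0985. pH = pKa + log([A⁻]/[HA]), so log([A⁻]/[HA]) = pH − pKa = 3.10 − 3.0985 = 0.0015. [A⁻]/[HA] = 10^(0.0015) = 1.00

[A⁻]/[HA] = 1.00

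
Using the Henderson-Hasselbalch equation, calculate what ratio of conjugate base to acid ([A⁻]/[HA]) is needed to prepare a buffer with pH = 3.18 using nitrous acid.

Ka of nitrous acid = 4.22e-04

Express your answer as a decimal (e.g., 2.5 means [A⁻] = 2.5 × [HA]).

pKa = -log(4.22e-04) = 3.3747. pH = pKa + log([A⁻]/[HA]), so log([A⁻]/[HA]) = pH − pKa = 3.18 − 3.3747 = -0.1947. [A⁻]/[HA] = 10^(-0.1947) = 0.639

[A⁻]/[HA] = 0.639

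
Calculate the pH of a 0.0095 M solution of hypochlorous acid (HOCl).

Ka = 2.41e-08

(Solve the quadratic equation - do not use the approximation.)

x² + Ka×x - Ka×C = 0. Using quadratic formula: [H⁺] = 1.5119e-05

pH = 4.82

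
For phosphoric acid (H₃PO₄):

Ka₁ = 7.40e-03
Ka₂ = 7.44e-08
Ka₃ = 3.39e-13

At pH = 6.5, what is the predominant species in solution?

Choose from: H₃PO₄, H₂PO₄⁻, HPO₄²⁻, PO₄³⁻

pKa₁ = 2.13, pKa₂ = 7.13, pKa₃ = 12.47. For a polyprotic acid the predominant species crosses at each pKa: below pKa_n the protonated form dominates, above it the deprotonated form does. At pH = 6.5, the predominant species is H₂PO₄⁻.

H₂PO₄⁻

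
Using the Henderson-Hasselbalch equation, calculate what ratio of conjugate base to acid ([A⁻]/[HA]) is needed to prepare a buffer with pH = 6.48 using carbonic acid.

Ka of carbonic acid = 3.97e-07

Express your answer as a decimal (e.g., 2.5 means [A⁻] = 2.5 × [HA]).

pKa = -log(3.97e-07) = 6.4012. pH = pKa + log([A⁻]/[HA]), so log([A⁻]/[HA]) = pH − pKa = 6.48 − 6.4012 = 0.0788. [A⁻]/[HA] = 10^(0.0788) = 1.20

[A⁻]/[HA] = 1.20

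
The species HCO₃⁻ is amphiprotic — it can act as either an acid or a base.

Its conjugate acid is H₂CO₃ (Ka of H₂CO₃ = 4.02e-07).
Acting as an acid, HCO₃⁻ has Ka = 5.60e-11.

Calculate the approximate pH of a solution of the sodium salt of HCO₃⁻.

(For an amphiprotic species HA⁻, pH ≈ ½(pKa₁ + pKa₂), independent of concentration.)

pKa₁ = -log(4.02e-07) = 6.40; pKa₂ = -log(5.60e-11) = 10.25. For an amphiprotic species, pH ≈ ½(pKa₁ + pKa₂) = ½(6.40 + 10.25) = 8.32.

pH = 8.32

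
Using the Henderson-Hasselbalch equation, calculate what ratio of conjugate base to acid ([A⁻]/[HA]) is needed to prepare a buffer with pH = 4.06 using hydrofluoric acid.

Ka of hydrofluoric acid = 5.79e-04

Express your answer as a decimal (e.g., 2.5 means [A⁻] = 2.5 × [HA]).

pKa = -log(5.79e-04) = 3.2373. pH = pKa + log([A⁻]/[HA]), so log([A⁻]/[HA]) = pH − pKa = 4.06 − 3.2373 = 0.8227. [A⁻]/[HA] = 10^(0.8227) = 6.65

[A⁻]/[HA] = 6.65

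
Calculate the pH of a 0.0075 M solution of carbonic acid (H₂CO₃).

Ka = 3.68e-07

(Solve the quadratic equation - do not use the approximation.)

x² + Ka×x - Ka×C = 0. Using quadratic formula: [H⁺] = 5.2352e-05

pH = 4.28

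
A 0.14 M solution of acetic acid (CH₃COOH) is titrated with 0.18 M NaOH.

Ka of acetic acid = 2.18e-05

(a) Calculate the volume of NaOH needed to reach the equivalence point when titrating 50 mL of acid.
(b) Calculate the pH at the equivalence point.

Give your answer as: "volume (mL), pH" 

moles acid = 0.14 × 50/1000 = 0.007 mol; V_base = moles/0.18 × 1000 = 38.9 mL. At equivalence only the conjugate base is present: [A⁻] = 0.007/0.089 = 7.8750e-02 M. Kb = Kw/Ka = 4.59e-10; [OH⁻] = √(Kb × [A⁻]) = 6.0103e-06; pOH = 5.22; pH = 14 - pOH = 8.78.

V = 38.9 mL, pH = 8.78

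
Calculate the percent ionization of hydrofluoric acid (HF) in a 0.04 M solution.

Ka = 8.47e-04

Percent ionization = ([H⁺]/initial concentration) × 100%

Using Ka equilibrium: x² + Ka×x - Ka×C = 0. Solving: [H⁺] = 5.4125e-03. Percent = (5.4125e-03/0.04) × 100

Percent ionization = 13.5%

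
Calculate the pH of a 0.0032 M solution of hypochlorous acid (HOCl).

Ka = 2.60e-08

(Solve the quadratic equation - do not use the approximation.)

x² + Ka×x - Ka×C = 0. Using quadratic formula: [H⁺] = 9.1084e-06

pH = 5.04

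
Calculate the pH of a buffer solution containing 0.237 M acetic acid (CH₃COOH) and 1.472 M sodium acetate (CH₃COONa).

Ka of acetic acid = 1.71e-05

pKa = -log(1.71e-05) = 4.77. pH = pKa + log([A⁻]/[HA]) = 4.77 + log(1.472/0.237)

pH = 5.56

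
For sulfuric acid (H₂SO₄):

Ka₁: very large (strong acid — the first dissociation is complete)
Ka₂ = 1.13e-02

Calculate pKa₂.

pKa₂ = -log(Ka₂) = -log(1.13e-02) = 1.95.

pK_{a2} = 1.95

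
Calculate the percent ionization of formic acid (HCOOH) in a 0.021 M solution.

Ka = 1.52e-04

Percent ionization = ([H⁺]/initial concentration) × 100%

Using Ka equilibrium: x² + Ka×x - Ka×C = 0. Solving: [H⁺] = 1.7122e-03. Percent = (1.7122e-03/0.021) × 100

Percent ionization = 8.15%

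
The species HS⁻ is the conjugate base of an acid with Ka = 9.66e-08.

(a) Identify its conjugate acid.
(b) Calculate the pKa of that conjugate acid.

(a) The conjugate acid is formed by adding one H⁺ to HS⁻, giving H₂S. (b) pKa = -log(Ka) = -log(9.66e-08) = 7.02.

Conjugate acid: H₂S; pK_a = 7.02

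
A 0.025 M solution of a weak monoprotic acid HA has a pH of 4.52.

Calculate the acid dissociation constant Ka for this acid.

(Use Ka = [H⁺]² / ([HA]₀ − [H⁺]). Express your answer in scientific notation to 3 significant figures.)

[H⁺] = 10^(−pH) = 10^(−4.52) = 3.020e-05 M. For HA ⇌ H⁺ + A⁻, Ka = [H⁺][A⁻]/[HA] = [H⁺]² / ([HA]₀ − [H⁺]) = (3.020e-05)² / (0.025 − 3.020e-05) = 3.65e-08.

K_a = 3.65e-08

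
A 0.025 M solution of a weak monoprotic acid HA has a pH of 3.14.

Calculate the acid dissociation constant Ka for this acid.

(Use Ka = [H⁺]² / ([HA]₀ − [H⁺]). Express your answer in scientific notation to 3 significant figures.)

[H⁺] = 10^(−pH) = 10^(−3.14) = 7.244e-04 M. For HA ⇌ H⁺ + A⁻, Ka = [H⁺][A⁻]/[HA] = [H⁺]² / ([HA]₀ − [H⁺]) = (7.244e-04)² / (0.025 − 7.244e-04) = 2.16e-05.

K_a = 2.16e-05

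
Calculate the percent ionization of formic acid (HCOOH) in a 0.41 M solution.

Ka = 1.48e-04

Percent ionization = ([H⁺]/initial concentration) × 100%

Using Ka equilibrium: x² + Ka×x - Ka×C = 0. Solving: [H⁺] = 7.7161e-03. Percent = (7.7161e-03/0.41) × 100

Percent ionization = 1.88%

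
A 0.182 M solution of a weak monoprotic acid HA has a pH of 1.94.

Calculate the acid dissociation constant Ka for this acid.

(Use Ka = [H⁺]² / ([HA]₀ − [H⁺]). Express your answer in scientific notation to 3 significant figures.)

[H⁺] = 10^(−pH) = 10^(−1.94) = 1.148e-02 M. For HA ⇌ H⁺ + A⁻, Ka = [H⁺][A⁻]/[HA] = [H⁺]² / ([HA]₀ − [H⁺]) = (1.148e-02)² / (0.182 − 1.148e-02) = 7.73e-04.

K_a = 7.73e-04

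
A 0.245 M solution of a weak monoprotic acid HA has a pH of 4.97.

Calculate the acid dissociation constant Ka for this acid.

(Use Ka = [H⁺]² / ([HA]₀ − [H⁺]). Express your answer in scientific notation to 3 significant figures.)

[H⁺] = 10^(−pH) = 10^(−4.97) = 1.072e-05 M. For HA ⇌ H⁺ + A⁻, Ka = [H⁺][A⁻]/[HA] = [H⁺]² / ([HA]₀ − [H⁺]) = (1.072e-05)² / (0.245 − 1.072e-05) = 4.69e-10.

K_a = 4.69e-10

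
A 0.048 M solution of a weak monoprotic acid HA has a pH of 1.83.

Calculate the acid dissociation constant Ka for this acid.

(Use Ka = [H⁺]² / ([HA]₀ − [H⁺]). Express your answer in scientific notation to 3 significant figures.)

[H⁺] = 10^(−pH) = 10^(−1.83) = 1.479e-02 M. For HA ⇌ H⁺ + A⁻, Ka = [H⁺][A⁻]/[HA] = [H⁺]² / ([HA]₀ − [H⁺]) = (1.479e-02)² / (0.048 − 1.479e-02) = 6.59e-03.

K_a = 6.59e-03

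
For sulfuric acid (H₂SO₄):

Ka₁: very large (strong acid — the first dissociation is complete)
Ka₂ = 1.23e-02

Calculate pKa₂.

pKa₂ = -log(Ka₂) = -log(1.23e-02) = 1.91.

pK_{a2} = 1.91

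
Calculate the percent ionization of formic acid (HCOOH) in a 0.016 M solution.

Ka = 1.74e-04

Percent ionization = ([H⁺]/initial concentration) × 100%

Using Ka equilibrium: x² + Ka×x - Ka×C = 0. Solving: [H⁺] = 1.5838e-03. Percent = (1.5838e-03/0.016) × 100

Percent ionization = 9.9%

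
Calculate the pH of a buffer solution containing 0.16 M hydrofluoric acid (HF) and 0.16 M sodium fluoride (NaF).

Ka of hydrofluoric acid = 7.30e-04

pKa = -log(7.30e-04) = 3.14. pH = pKa + log([A⁻]/[HA]) = 3.14 + log(0.16/0.16)

pH = 3.14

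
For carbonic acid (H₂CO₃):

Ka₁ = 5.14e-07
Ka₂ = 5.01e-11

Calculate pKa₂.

pKa₂ = -log(Ka₂) = -log(5.01e-11) = 10.30.

pK_{a2} = 10.30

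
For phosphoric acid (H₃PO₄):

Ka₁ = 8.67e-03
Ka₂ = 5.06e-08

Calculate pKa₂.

pKa₂ = -log(Ka₂) = -log(5.06e-08) = 7.30.

pK_{a2} = 7.30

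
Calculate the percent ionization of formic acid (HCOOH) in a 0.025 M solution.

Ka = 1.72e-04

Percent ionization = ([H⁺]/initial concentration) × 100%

Using Ka equilibrium: x² + Ka×x - Ka×C = 0. Solving: [H⁺] = 1.9894e-03. Percent = (1.9894e-03/0.025) × 100

Percent ionization = 7.96%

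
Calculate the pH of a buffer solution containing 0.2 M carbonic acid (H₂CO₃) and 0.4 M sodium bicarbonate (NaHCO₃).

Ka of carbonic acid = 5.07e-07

pKa = -log(5.07e-07) = 6.29. pH = pKa + log([A⁻]/[HA]) = 6.29 + log(0.4/0.2)

pH = 6.60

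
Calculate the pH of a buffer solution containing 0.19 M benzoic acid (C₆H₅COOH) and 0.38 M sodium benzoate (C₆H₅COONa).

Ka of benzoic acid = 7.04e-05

pKa = -log(7.04e-05) = 4.15. pH = pKa + log([A⁻]/[HA]) = 4.15 + log(0.38/0.19)

pH = 4.45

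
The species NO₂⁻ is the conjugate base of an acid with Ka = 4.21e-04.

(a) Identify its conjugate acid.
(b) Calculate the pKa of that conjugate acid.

(a) The conjugate acid is formed by adding one H⁺ to NO₂⁻, giving HNO₂. (b) pKa = -log(Ka) = -log(4.21e-04) = 3.38.

Conjugate acid: HNO₂; pK_a = 3.38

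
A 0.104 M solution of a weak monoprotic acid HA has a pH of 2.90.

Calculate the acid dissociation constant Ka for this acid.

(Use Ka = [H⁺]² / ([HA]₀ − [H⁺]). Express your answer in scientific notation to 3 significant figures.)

[H⁺] = 10^(−pH) = 10^(−2.90) = 1.259e-03 M. For HA ⇌ H⁺ + A⁻, Ka = [H⁺][A⁻]/[HA] = [H⁺]² / ([HA]₀ − [H⁺]) = (1.259e-03)² / (0.104 − 1.259e-03) = 1.54e-05.

K_a = 1.54e-05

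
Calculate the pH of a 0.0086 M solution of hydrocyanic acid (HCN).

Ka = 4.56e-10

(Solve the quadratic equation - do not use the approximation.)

x² + Ka×x - Ka×C = 0. Using quadratic formula: [H⁺] = 1.9801e-06

pH = 5.70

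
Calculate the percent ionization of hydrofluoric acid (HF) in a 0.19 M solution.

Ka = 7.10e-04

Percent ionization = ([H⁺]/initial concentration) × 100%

Using Ka equilibrium: x² + Ka×x - Ka×C = 0. Solving: [H⁺] = 1.1265e-02. Percent = (1.1265e-02/0.19) × 100

Percent ionization = 5.93%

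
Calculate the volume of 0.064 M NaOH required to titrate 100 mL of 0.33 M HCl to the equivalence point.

At equivalence: moles acid = moles base. moles HCl = 0.33 × 100/1000 = 0.033 mol. V_base = moles / 0.064 × 1000 = 515.6 mL.

V_{base} = 515.6 mL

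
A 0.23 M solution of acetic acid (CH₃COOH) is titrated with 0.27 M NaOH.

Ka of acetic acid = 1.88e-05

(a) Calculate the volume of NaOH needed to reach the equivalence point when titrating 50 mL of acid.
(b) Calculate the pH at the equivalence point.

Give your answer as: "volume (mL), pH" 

moles acid = 0.23 × 50/1000 = 0.0115 mol; V_base = moles/0.27 × 1000 = 42.6 mL. At equivalence only the conjugate base is present: [A⁻] = 0.0115/0.093 = 1.2420e-01 M. Kb = Kw/Ka = 5.32e-10; [OH⁻] = √(Kb × [A⁻]) = 8.1280e-06; pOH = 5.09; pH = 14 - pOH = 8.91.

V = 42.6 mL, pH = 8.91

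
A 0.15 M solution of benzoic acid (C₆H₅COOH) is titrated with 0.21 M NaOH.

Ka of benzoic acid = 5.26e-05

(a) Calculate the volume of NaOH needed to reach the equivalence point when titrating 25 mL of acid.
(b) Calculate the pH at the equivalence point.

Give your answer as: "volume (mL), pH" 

moles acid = 0.15 × 25/1000 = 0.00375 mol; V_base = moles/0.21 × 1000 = 17.9 mL. At equivalence only the conjugate base is present: [A⁻] = 0.00375/0.043 = 8.7500e-02 M. Kb = Kw/Ka = 1.90e-10; [OH⁻] = √(Kb × [A⁻]) = 4.0786e-06; pOH = 5.39; pH = 14 - pOH = 8.61.

V = 17.9 mL, pH = 8.61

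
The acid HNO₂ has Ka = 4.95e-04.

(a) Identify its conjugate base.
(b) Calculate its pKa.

(a) The conjugate base is formed by removing one H⁺ from HNO₂, giving NO₂⁻. (b) pKa = -log(Ka) = -log(4.95e-04) = 3.31.

Conjugate base: NO₂⁻; pK_a = 3.31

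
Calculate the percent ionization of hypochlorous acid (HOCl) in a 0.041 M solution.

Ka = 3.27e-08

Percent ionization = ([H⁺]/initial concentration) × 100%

Using Ka equilibrium: x² + Ka×x - Ka×C = 0. Solving: [H⁺] = 3.6599e-05. Percent = (3.6599e-05/0.041) × 100

Percent ionization = 0.0893%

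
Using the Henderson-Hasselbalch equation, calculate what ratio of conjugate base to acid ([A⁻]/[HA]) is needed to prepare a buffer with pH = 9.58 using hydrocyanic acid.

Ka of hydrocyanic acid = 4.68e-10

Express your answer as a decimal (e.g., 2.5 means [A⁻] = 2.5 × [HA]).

pKa = -log(4.68e-10) = 9.3298. pH = pKa + log([A⁻]/[HA]), so log([A⁻]/[HA]) = pH − pKa = 9.58 − 9.3298 = 0.2502. [A⁻]/[HA] = 10^(0.2502) = 1.78

[A⁻]/[HA] = 1.78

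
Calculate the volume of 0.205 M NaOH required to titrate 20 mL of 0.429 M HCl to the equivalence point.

At equivalence: moles acid = moles base. moles HCl = 0.429 × 20/1000 = 0.00858 mol. V_base = moles / 0.205 × 1000 = 41.9 mL.

V_{base} = 41.9 mL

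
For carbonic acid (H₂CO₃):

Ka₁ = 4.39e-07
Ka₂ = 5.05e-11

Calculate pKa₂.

pKa₂ = -log(Ka₂) = -log(5.05e-11) = 10.30.

pK_{a2} = 10.30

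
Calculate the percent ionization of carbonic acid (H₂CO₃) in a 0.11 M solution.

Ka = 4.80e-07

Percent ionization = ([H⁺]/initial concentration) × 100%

Using Ka equilibrium: x² + Ka×x - Ka×C = 0. Solving: [H⁺] = 2.2954e-04. Percent = (2.2954e-04/0.11) × 100

Percent ionization = 0.209%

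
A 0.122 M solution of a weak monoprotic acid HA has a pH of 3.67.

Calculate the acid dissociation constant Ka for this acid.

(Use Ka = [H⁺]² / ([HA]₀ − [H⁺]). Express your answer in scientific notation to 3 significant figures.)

[H⁺] = 10^(−pH) = 10^(−3.67) = 2.138e-04 M. For HA ⇌ H⁺ + A⁻, Ka = [H⁺][A⁻]/[HA] = [H⁺]² / ([HA]₀ − [H⁺]) = (2.138e-04)² / (0.122 − 2.138e-04) = 3.75e-07.

K_a = 3.75e-07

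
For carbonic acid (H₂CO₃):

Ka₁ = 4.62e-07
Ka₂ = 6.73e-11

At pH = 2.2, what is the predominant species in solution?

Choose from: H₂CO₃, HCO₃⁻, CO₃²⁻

pKa₁ = 6.34, pKa₂ = 10.17. For a polyprotic acid the predominant species crosses at each pKa: below pKa_n the protonated form dominates, above it the deprotonated form does. At pH = 2.2, the predominant species is H₂CO₃.

H₂CO₃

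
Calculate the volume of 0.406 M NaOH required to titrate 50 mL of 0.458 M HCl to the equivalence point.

At equivalence: moles acid = moles base. moles HCl = 0.458 × 50/1000 = 0.0229 mol. V_base = moles / 0.406 × 1000 = 56.4 mL.

V_{base} = 56.4 mL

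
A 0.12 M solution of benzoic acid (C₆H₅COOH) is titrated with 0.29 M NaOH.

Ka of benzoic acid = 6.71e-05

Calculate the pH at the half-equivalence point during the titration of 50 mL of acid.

At half-equivalence [HA] = [A⁻], so Henderson-Hasselbalch gives pH = pKa = -log(6.71e-05) = 4.17.

pH = pKa = 4.17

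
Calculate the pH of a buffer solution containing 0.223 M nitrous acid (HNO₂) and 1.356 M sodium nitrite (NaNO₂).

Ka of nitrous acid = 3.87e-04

pKa = -log(3.87e-04) = 3.41. pH = pKa + log([A⁻]/[HA]) = 3.41 + log(1.356/0.223)

pH = 4.20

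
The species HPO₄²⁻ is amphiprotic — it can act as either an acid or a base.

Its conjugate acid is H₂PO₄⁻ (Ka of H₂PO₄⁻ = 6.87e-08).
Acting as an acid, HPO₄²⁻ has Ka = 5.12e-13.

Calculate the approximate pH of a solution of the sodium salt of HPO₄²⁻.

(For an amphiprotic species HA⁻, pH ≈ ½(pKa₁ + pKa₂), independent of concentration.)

pKa₁ = -log(6.87e-08) = 7.16; pKa₂ = -log(5.12e-13) = 12.29. For an amphiprotic species, pH ≈ ½(pKa₁ + pKa₂) = ½(7.16 + 12.29) = 9.73.

pH = 9.73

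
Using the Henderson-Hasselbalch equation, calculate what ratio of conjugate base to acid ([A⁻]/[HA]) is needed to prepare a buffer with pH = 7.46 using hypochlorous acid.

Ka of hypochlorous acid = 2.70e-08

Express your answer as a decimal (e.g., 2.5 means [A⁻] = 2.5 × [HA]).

pKa = -log(2.70e-08) = 7.5686. pH = pKa + log([A⁻]/[HA]), so log([A⁻]/[HA]) = pH − pKa = 7.46 − 7.5686 = -0.1086. [A⁻]/[HA] = 10^(-0.1086) = 0.779

[A⁻]/[HA] = 0.779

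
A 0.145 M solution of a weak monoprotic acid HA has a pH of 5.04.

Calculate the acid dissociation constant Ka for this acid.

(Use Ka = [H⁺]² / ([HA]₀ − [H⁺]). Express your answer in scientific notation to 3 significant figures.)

[H⁺] = 10^(−pH) = 10^(−5.04) = 9.120e-06 M. For HA ⇌ H⁺ + A⁻, Ka = [H⁺][A⁻]/[HA] = [H⁺]² / ([HA]₀ − [H⁺]) = (9.120e-06)² / (0.145 − 9.120e-06) = 5.74e-10.

K_a = 5.74e-10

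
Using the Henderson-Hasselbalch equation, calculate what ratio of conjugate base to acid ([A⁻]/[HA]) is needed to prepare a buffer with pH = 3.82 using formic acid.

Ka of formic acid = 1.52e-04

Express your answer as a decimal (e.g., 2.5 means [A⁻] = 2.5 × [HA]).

pKa = -log(1.52e-04) = 3.8182. pH = pKa + log([A⁻]/[HA]), so log([A⁻]/[HA]) = pH − pKa = 3.82 − 3.8182 = 0.0018. [A⁻]/[HA] = 10^(0.0018) = 1.00

[A⁻]/[HA] = 1.00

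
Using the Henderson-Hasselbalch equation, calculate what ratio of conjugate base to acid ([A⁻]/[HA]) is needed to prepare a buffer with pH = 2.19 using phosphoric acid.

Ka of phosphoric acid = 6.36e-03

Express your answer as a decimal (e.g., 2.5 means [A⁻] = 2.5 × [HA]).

pKa = -log(6.36e-03) = 2.1965. pH = pKa + log([A⁻]/[HA]), so log([A⁻]/[HA]) = pH − pKa = 2.19 − 2.1965 = -0.0065. [A⁻]/[HA] = 10^(-0.0065) = 0.985

[A⁻]/[HA] = 0.985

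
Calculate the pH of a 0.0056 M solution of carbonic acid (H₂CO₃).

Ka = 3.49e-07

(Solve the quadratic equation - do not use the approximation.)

x² + Ka×x - Ka×C = 0. Using quadratic formula: [H⁺] = 4.4034e-05

pH = 4.36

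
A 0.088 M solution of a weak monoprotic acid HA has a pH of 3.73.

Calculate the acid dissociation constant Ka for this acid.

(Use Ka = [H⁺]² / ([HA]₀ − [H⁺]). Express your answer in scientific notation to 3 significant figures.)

[H⁺] = 10^(−pH) = 10^(−3.73) = 1.862e-04 M. For HA ⇌ H⁺ + A⁻, Ka = [H⁺][A⁻]/[HA] = [H⁺]² / ([HA]₀ − [H⁺]) = (1.862e-04)² / (0.088 − 1.862e-04) = 3.95e-07.

K_a = 3.95e-07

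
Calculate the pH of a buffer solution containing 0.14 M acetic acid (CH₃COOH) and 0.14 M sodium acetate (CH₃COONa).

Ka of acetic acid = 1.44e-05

pKa = -log(1.44e-05) = 4.84. pH = pKa + log([A⁻]/[HA]) = 4.84 + log(0.14/0.14)

pH = 4.84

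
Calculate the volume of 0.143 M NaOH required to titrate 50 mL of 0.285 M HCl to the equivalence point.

At equivalence: moles acid = moles base. moles HCl = 0.285 × 50/1000 = 0.01425 mol. V_base = moles / 0.143 × 1000 = 99.7 mL.

V_{base} = 99.7 mL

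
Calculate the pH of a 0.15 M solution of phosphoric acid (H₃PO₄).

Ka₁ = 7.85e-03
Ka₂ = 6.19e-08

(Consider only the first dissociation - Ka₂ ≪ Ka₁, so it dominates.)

First dissociation dominates. From Ka₁ = [H⁺][HA⁻]/[H₂A], x² + Ka₁·x − Ka₁·C = 0 with C = 0.15 M and Ka₁ = 7.85e-03. Solving: [H⁺] = (−Ka₁ + √(Ka₁² + 4·Ka₁·C)) / 2 = 3.0613e-02 M. pH = -log(3.0613e-02) = 1.51.

pH = 1.51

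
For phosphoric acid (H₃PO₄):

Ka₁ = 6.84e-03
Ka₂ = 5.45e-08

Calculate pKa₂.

pKa₂ = -log(Ka₂) = -log(5.45e-08) = 7.26.

pK_{a2} = 7.26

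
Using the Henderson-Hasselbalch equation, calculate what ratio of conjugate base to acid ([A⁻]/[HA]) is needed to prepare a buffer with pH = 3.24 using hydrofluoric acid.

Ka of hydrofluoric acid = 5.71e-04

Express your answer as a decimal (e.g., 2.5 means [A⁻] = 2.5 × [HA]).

pKa = -log(5.71e-04) = 3.2434. pH = pKa + log([A⁻]/[HA]), so log([A⁻]/[HA]) = pH − pKa = 3.24 − 3.2434 = -0.0034. [A⁻]/[HA] = 10^(-0.0034) = 0.992

[A⁻]/[HA] = 0.992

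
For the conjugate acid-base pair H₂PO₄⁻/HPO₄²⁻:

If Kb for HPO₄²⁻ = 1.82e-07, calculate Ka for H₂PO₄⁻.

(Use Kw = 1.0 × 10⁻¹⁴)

For a conjugate pair Ka × Kb = Kw, so Ka = Kw/Kb = 1.0 × 10⁻¹⁴ / 1.82e-07 = 5.49e-08.

K_a = 5.49e-08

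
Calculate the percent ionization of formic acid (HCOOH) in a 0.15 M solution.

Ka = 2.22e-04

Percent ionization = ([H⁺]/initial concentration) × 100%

Using Ka equilibrium: x² + Ka×x - Ka×C = 0. Solving: [H⁺] = 5.6607e-03. Percent = (5.6607e-03/0.15) × 100

Percent ionization = 3.77%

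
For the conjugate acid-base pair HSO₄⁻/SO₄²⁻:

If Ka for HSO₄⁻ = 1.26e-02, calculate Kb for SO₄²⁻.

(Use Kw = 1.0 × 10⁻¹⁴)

For a conjugate pair Ka × Kb = Kw, so Kb = Kw/Ka = 1.0 × 10⁻¹⁴ / 1.26e-02 = 7.94e-13.

K_b = 7.94e-13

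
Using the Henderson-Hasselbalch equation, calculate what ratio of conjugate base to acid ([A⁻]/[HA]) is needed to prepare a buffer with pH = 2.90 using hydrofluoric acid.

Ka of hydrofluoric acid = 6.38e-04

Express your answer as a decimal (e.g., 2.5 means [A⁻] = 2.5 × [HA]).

pKa = -log(6.38e-04) = 3.1952. pH = pKa + log([A⁻]/[HA]), so log([A⁻]/[HA]) = pH − pKa = 2.90 − 3.1952 = -0.2952. [A⁻]/[HA] = 10^(-0.2952) = 0.507

[A⁻]/[HA] = 0.507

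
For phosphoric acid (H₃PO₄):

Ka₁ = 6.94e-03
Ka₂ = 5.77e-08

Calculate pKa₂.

pKa₂ = -log(Ka₂) = -log(5.77e-08) = 7.24.

pK_{a2} = 7.24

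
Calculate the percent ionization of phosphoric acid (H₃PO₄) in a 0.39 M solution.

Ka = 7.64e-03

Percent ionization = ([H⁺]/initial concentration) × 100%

Using Ka equilibrium: x² + Ka×x - Ka×C = 0. Solving: [H⁺] = 5.0899e-02. Percent = (5.0899e-02/0.39) × 100

Percent ionization = 13.1%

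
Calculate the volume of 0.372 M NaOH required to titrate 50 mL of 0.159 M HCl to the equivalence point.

At equivalence: moles acid = moles base. moles HCl = 0.159 × 50/1000 = 0.00795 mol. V_base = moles / 0.372 × 1000 = 21.4 mL.

V_{base} = 21.4 mL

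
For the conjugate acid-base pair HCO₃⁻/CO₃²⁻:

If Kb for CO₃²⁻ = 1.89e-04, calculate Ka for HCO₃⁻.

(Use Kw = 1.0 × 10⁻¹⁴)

For a conjugate pair Ka × Kb = Kw, so Ka = Kw/Kb = 1.0 × 10⁻¹⁴ / 1.89e-04 = 5.29e-11.

K_a = 5.29e-11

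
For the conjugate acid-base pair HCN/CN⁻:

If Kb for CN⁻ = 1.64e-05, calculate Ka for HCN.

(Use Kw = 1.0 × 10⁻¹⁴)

For a conjugate pair Ka × Kb = Kw, so Ka = Kw/Kb = 1.0 × 10⁻¹⁴ / 1.64e-05 = 6.10e-10.

K_a = 6.10e-10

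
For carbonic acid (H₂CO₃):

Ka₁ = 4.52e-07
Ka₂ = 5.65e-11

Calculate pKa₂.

pKa₂ = -log(Ka₂) = -log(5.65e-11) = 10.25.

pK_{a2} = 10.25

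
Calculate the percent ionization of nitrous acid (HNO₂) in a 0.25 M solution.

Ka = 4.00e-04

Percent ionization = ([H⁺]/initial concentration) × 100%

Using Ka equilibrium: x² + Ka×x - Ka×C = 0. Solving: [H⁺] = 9.8020e-03. Percent = (9.8020e-03/0.25) × 100

Percent ionization = 3.92%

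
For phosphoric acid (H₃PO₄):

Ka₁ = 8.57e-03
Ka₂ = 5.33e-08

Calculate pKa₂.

pKa₂ = -log(Ka₂) = -log(5.33e-08) = 7.27.

pK_{a2} = 7.27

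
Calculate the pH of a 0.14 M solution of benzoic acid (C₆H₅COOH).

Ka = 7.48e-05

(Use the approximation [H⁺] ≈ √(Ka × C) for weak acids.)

[H⁺] = √(Ka × C) = √(7.48e-05 × 0.14) = 3.2360e-03. pH = -log(3.2360e-03)

pH = 2.49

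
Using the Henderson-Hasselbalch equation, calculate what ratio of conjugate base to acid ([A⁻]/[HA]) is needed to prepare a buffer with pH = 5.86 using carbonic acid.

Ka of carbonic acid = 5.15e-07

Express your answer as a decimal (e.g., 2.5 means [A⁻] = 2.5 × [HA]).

pKa = -log(5.15e-07) = 6.2882. pH = pKa + log([A⁻]/[HA]), so log([A⁻]/[HA]) = pH − pKa = 5.86 − 6.2882 = -0.4282. [A⁻]/[HA] = 10^(-0.4282) = 0.373

[A⁻]/[HA] = 0.373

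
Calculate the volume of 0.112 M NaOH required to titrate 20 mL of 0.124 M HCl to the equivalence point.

At equivalence: moles acid = moles base. moles HCl = 0.124 × 20/1000 = 0.00248 mol. V_base = moles / 0.112 × 1000 = 22.1 mL.

V_{base} = 22.1 mL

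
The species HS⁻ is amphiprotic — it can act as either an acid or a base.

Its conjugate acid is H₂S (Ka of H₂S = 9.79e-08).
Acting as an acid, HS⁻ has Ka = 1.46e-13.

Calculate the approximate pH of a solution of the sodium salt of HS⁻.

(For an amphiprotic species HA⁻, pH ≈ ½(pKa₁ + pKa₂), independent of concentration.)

pKa₁ = -log(9.79e-08) = 7.01; pKa₂ = -log(1.46e-13) = 12.84. For an amphiprotic species, pH ≈ ½(pKa₁ + pKa₂) = ½(7.01 + 12.84) = 9.92.

pH = 9.92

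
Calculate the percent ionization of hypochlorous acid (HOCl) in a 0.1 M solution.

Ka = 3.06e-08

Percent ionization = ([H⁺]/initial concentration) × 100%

Using Ka equilibrium: x² + Ka×x - Ka×C = 0. Solving: [H⁺] = 5.5302e-05. Percent = (5.5302e-05/0.1) × 100

Percent ionization = 0.0553%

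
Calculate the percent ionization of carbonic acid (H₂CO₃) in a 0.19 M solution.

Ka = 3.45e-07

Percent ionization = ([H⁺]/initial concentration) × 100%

Using Ka equilibrium: x² + Ka×x - Ka×C = 0. Solving: [H⁺] = 2.5585e-04. Percent = (2.5585e-04/0.19) × 100

Percent ionization = 0.135%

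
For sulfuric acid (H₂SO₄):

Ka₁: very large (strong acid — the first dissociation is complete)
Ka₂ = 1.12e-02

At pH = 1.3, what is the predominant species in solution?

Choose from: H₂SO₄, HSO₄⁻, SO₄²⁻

The first dissociation is complete, so H₂SO₄ itself is never the predominant species in water; pKa₂ = -log(1.12e-02) = 1.95. For a polyprotic acid the predominant species crosses at each pKa: below pKa_n the protonated form dominates, above it the deprotonated form does. At pH = 1.3, the predominant species is HSO₄⁻.

HSO₄⁻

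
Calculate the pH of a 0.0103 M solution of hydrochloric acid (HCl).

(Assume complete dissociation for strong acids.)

[H⁺] = 0.0103 M for strong acid. pH = -log[H⁺] = -log(0.0103)

pH = 1.99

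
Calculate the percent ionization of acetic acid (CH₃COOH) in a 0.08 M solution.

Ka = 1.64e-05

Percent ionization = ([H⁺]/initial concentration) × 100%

Using Ka equilibrium: x² + Ka×x - Ka×C = 0. Solving: [H⁺] = 1.1373e-03. Percent = (1.1373e-03/0.08) × 100

Percent ionization = 1.42%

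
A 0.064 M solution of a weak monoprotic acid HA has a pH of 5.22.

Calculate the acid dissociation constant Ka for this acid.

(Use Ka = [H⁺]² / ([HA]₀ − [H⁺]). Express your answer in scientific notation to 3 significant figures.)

[H⁺] = 10^(−pH) = 10^(−5.22) = 6.026e-06 M. For HA ⇌ H⁺ + A⁻, Ka = [H⁺][A⁻]/[HA] = [H⁺]² / ([HA]₀ − [H⁺]) = (6.026e-06)² / (0.064 − 6.026e-06) = 5.67e-10.

K_a = 5.67e-10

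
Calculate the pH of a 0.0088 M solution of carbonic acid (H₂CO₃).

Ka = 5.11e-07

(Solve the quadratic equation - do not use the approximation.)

x² + Ka×x - Ka×C = 0. Using quadratic formula: [H⁺] = 6.6803e-05

pH = 4.18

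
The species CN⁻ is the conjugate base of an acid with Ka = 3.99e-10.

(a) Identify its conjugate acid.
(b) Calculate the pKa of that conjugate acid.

(a) The conjugate acid is formed by adding one H⁺ to CN⁻, giving HCN. (b) pKa = -log(Ka) = -log(3.99e-10) = 9.40.

Conjugate acid: HCN; pK_a = 9.40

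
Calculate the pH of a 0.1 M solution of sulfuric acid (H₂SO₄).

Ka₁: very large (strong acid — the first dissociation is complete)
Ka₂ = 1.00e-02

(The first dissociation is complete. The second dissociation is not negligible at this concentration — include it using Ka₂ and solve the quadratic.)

First dissociation is complete: [H⁺]₀ = [HSO₄⁻]₀ = C = 0.1 M. Second dissociation HSO₄⁻ ⇌ H⁺ + SO₄²⁻: let x = [SO₄²⁻]. Ka₂ = (C + x)·x / (C − x) = 1.00e-02 → x² + (C + Ka₂)·x − Ka₂·C = 0 → x² + 0.11000·x − 1.000e-03 = 0. x = (−0.11000 + √(0.11000² + 4 × 1.000e-03)) / 2 = 8.4429e-03 M. [H⁺] = C + x = 0.1 + 8.4429e-03 = 1.0844e-01 M. pH = -log(1.0844e-01) = 0.96.

pH = 0.96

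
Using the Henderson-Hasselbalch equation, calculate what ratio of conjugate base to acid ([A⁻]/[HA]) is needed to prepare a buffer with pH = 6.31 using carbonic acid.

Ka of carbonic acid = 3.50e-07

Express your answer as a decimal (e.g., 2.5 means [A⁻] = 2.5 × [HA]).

pKa = -log(3.50e-07) = 6.4559. pH = pKa + log([A⁻]/[HA]), so log([A⁻]/[HA]) = pH − pKa = 6.31 − 6.4559 = -0.1459. [A⁻]/[HA] = 10^(-0.1459) = 0.715

[A⁻]/[HA] = 0.715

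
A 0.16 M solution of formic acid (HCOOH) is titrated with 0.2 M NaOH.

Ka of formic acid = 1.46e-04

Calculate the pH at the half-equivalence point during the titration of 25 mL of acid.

At half-equivalence [HA] = [A⁻], so Henderson-Hasselbalch gives pH = pKa = -log(1.46e-04) = 3.84.

pH = pKa = 3.84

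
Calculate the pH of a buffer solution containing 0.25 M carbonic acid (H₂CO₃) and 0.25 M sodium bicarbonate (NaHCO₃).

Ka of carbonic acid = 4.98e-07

pKa = -log(4.98e-07) = 6.30. pH = pKa + log([A⁻]/[HA]) = 6.30 + log(0.25/0.25)

pH = 6.30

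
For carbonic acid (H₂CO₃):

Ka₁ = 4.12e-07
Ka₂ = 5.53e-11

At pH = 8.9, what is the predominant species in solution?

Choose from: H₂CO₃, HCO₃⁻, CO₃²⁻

pKa₁ = 6.39, pKa₂ = 10.26. For a polyprotic acid the predominant species crosses at each pKa: below pKa_n the protonated form dominates, above it the deprotonated form does. At pH = 8.9, the predominant species is HCO₃⁻.

HCO₃⁻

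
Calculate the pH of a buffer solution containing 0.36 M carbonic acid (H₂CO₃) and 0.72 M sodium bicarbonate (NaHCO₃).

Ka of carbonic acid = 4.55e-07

pKa = -log(4.55e-07) = 6.34. pH = pKa + log([A⁻]/[HA]) = 6.34 + log(0.72/0.36)

pH = 6.64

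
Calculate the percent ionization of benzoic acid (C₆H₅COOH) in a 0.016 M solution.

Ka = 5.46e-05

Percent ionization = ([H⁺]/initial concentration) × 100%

Using Ka equilibrium: x² + Ka×x - Ka×C = 0. Solving: [H⁺] = 9.0776e-04. Percent = (9.0776e-04/0.016) × 100

Percent ionization = 5.67%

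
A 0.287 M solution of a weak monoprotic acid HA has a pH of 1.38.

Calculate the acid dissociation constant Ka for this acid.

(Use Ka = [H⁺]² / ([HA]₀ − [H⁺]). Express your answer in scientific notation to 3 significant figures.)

[H⁺] = 10^(−pH) = 10^(−1.38) = 4.169e-02 M. For HA ⇌ H⁺ + A⁻, Ka = [H⁺][A⁻]/[HA] = [H⁺]² / ([HA]₀ − [H⁺]) = (4.169e-02)² / (0.287 − 4.169e-02) = 7.08e-03.

K_a = 7.08e-03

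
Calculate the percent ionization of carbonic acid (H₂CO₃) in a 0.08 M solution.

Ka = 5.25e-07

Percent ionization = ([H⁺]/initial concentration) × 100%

Using Ka equilibrium: x² + Ka×x - Ka×C = 0. Solving: [H⁺] = 2.0468e-04. Percent = (2.0468e-04/0.08) × 100

Percent ionization = 0.256%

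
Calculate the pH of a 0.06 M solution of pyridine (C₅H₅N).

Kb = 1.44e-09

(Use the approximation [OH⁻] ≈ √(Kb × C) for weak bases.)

[OH⁻] = √(Kb × C) = √(1.44e-09 × 0.06) = 9.2952e-06. pOH = 5.03, pH = 14 - pOH

pH = 8.97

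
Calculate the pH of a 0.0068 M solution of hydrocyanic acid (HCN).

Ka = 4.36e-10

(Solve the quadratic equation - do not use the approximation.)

x² + Ka×x - Ka×C = 0. Using quadratic formula: [H⁺] = 1.7216e-06

pH = 5.76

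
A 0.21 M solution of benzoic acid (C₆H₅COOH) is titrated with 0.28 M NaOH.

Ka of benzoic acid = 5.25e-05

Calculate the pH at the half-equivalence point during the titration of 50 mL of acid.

At half-equivalence [HA] = [A⁻], so Henderson-Hasselbalch gives pH = pKa = -log(5.25e-05) = 4.28.

pH = pKa = 4.28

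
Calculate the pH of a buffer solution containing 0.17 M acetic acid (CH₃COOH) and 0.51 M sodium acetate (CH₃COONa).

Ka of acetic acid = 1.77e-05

pKa = -log(1.77e-05) = 4.75. pH = pKa + log([A⁻]/[HA]) = 4.75 + log(0.51/0.17)

pH = 5.23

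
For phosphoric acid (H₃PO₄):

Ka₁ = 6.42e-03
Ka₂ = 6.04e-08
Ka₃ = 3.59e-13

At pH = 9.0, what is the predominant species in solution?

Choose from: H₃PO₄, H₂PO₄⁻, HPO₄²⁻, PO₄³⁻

pKa₁ = 2.19, pKa₂ = 7.22, pKa₃ = 12.44. For a polyprotic acid the predominant species crosses at each pKa: below pKa_n the protonated form dominates, above it the deprotonated form does. At pH = 9.0, the predominant species is HPO₄²⁻.

HPO₄²⁻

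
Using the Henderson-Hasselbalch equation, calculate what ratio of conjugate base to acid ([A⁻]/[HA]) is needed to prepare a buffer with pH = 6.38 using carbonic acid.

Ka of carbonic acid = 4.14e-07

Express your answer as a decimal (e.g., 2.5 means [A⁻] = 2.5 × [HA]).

pKa = -log(4.14e-07) = 6.3830. pH = pKa + log([A⁻]/[HA]), so log([A⁻]/[HA]) = pH − pKa = 6.38 − 6.3830 = -0.0030. [A⁻]/[HA] = 10^(-0.0030) = 0.993

[A⁻]/[HA] = 0.993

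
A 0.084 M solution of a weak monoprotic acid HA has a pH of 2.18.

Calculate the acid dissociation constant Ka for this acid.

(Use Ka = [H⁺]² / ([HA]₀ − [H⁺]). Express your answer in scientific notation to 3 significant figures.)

[H⁺] = 10^(−pH) = 10^(−2.18) = 6.607e-03 M. For HA ⇌ H⁺ + A⁻, Ka = [H⁺][A⁻]/[HA] = [H⁺]² / ([HA]₀ − [H⁺]) = (6.607e-03)² / (0.084 − 6.607e-03) = 5.64e-04.

K_a = 5.64e-04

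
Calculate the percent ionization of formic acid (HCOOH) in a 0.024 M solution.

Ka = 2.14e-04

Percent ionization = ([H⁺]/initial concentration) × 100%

Using Ka equilibrium: x² + Ka×x - Ka×C = 0. Solving: [H⁺] = 2.1618e-03. Percent = (2.1618e-03/0.024) × 100

Percent ionization = 9.01%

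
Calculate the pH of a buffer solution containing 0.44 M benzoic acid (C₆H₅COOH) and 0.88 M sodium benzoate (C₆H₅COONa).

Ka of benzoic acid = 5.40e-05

pKa = -log(5.40e-05) = 4.27. pH = pKa + log([A⁻]/[HA]) = 4.27 + log(0.88/0.44)

pH = 4.57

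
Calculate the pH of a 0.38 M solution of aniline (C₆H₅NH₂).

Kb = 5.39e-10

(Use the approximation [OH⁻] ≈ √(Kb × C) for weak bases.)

[OH⁻] = √(Kb × C) = √(5.39e-10 × 0.38) = 1.4312e-05. pOH = 4.84, pH = 14 - pOH

pH = 9.16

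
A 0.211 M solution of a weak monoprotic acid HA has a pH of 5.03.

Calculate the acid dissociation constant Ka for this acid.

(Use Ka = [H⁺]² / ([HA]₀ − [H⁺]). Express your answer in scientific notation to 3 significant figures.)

[H⁺] = 10^(−pH) = 10^(−5.03) = 9.333e-06 M. For HA ⇌ H⁺ + A⁻, Ka = [H⁺][A⁻]/[HA] = [H⁺]² / ([HA]₀ − [H⁺]) = (9.333e-06)² / (0.211 − 9.333e-06) = 4.13e-10.

K_a = 4.13e-10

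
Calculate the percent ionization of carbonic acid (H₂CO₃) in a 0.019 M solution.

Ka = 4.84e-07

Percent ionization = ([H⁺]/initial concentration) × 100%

Using Ka equilibrium: x² + Ka×x - Ka×C = 0. Solving: [H⁺] = 9.5654e-05. Percent = (9.5654e-05/0.019) × 100

Percent ionization = 0.503%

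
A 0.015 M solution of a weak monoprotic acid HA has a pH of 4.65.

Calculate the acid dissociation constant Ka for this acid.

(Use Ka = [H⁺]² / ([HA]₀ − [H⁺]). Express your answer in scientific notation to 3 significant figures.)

[H⁺] = 10^(−pH) = 10^(−4.65) = 2.239e-05 M. For HA ⇌ H⁺ + A⁻, Ka = [H⁺][A⁻]/[HA] = [H⁺]² / ([HA]₀ − [H⁺]) = (2.239e-05)² / (0.015 − 2.239e-05) = 3.35e-08.

K_a = 3.35e-08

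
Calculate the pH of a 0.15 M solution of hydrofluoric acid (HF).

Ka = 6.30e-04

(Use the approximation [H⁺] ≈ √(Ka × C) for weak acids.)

[H⁺] = √(Ka × C) = √(6.30e-04 × 0.15) = 9.7211e-03. pH = -log(9.7211e-03)

pH = 2.01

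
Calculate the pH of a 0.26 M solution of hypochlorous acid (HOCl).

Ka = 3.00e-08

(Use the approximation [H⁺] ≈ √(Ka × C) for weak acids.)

[H⁺] = √(Ka × C) = √(3.00e-08 × 0.26) = 8.8318e-05. pH = -log(8.8318e-05)

pH = 4.05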